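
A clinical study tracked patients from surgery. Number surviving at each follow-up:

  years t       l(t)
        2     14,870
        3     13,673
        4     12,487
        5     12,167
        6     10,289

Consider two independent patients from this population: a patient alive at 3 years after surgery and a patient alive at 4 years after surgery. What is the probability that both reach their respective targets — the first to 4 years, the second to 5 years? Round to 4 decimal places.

0.8899

p₁ = l(4)/l(3) = 12,487/13,673 = 0.913260; p₂ = l(5)/l(4) = 12,167/12,487 = 0.974373.
P(both) = p₁ × p₂ = 0.913260 × 0.974373 = 0.889856.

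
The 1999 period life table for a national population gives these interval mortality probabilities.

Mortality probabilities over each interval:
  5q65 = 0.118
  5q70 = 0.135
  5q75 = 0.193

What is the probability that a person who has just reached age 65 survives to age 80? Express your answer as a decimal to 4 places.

The overall survival probability is (1 − 0.118) × (1 − 0.135) × (1 − 0.193).
= 0.882 × 0.865 × 0.807 = 0.615685.

0.6157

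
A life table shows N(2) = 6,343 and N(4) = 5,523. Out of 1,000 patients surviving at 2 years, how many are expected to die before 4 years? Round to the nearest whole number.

129

The relevant probability is 1 − 5,523/6,343 = 0.129276.
Expected number = 1,000 × 0.129276 = 129.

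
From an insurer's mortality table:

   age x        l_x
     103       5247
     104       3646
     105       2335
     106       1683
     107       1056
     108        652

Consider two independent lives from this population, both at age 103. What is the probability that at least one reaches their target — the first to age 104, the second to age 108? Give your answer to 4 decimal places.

p₁ = l_104/l_103 = 3646/5247 = 0.694873; p₂ = l_108/l_103 = 652/5247 = 0.124261.
P(at least one) = 1 − (1−p₁)(1−p₂) = 1 − 0.305127 × 0.875739 = 0.732788.

0.7328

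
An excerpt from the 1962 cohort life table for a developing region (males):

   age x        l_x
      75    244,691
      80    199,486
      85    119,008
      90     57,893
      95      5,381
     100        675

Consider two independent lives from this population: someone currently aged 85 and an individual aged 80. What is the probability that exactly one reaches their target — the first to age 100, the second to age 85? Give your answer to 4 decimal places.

p₁ = l_100/l_85 = 675/119,008 = 0.005672; p₂ = l_85/l_80 = 119,008/199,486 = 0.596573.
P(exactly one) = p₁(1−p₂) + (1−p₁)p₂ = 0.002288 + 0.593189 = 0.595477.

0.5955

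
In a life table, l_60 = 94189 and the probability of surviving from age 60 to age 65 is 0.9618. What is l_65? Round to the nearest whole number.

90591

l_65 = l_60 × p = 94189 × 0.9618 = 90591.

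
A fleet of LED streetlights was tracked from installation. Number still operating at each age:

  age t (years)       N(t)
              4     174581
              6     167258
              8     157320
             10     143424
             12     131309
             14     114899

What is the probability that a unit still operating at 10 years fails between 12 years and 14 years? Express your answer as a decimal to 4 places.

0.1144

This is the probability of reaching 12 but not 14, conditional on being operational at 10: (N(12) − N(14)) / N(10).
= (131309 − 114899) / 143424 = 16410 / 143424 = 0.114416.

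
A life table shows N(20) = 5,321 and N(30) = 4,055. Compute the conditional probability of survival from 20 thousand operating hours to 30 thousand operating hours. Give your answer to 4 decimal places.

The conditional survival probability is N(30)/N(20) = 4,055/5,321 = 0.762075.

0.7621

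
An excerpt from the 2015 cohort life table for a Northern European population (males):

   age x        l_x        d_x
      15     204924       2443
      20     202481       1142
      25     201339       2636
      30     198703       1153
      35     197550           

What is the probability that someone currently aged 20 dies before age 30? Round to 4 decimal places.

P(die before 30 | alive at 20) = 1 − l_30/l_20 = 1 − 198703/202481 = (3778)/202481 = 0.018659.

0.0187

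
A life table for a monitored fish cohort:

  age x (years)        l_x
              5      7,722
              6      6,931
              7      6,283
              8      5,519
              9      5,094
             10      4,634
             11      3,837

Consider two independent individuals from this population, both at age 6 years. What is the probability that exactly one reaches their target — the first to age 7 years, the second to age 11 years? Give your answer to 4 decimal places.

0.4564

p₁ = l_7/l_6 = 6,283/6,931 = 0.906507; p₂ = l_11/l_6 = 3,837/6,931 = 0.553600.
P(exactly one) = p₁(1−p₂) + (1−p₁)p₂ = 0.404665 + 0.051758 = 0.456422.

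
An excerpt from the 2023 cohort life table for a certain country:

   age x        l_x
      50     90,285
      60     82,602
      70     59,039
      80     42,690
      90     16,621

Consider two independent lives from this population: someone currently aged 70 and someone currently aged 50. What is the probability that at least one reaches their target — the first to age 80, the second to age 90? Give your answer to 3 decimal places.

0.774

p₁ = l_80/l_70 = 42,690/59,039 = 0.723081; p₂ = l_90/l_50 = 16,621/90,285 = 0.184095.
P(at least one) = 1 − (1−p₁)(1−p₂) = 1 − 0.276919 × 0.815905 = 0.774060.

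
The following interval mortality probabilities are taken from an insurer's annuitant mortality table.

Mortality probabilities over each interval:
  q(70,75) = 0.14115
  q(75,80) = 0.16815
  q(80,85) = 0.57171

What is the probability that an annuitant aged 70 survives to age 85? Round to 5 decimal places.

0.30599

Survival from 70 to 85 is the product of surviving each interval: (1 − 0.14115) × (1 − 0.16815) × (1 − 0.57171).
= 0.85885 × 0.83185 × 0.42829 = 0.305985.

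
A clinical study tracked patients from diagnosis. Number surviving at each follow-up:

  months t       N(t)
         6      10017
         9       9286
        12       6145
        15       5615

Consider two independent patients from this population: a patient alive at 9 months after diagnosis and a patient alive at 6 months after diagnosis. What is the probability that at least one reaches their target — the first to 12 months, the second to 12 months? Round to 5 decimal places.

0.86925

p₁ = N(12)/N(9) = 6145/9286 = 0.661749; p₂ = N(12)/N(6) = 6145/10017 = 0.613457.
P(at least one) = 1 − (1−p₁)(1−p₂) = 1 − 0.338251 × 0.386543 = 0.869251.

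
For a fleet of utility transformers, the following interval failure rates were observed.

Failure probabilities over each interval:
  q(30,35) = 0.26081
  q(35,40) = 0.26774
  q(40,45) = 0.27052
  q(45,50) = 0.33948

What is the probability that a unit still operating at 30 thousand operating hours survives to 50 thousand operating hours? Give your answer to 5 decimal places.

P(survive 30→50) = (1 − 0.26081) × (1 − 0.26774) × (1 − 0.27052) × (1 − 0.33948).
= 0.73919 × 0.73226 × 0.72948 × 0.66052 = 0.260808.

0.26081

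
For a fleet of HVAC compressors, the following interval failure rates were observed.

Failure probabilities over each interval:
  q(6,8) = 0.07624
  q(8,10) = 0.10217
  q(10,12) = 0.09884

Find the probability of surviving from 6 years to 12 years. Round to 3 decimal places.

Chaining the interval survival probabilities: (1 − 0.07624) × (1 − 0.10217) × (1 − 0.09884).
= 0.92376 × 0.89783 × 0.90116 = 0.747404.

0.747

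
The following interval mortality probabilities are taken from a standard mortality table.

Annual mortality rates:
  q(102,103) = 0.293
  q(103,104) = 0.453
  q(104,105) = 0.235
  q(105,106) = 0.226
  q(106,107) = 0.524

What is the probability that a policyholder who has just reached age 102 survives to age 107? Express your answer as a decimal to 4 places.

Chaining the interval survival probabilities: (1 − 0.293) × (1 − 0.453) × (1 − 0.235) × (1 − 0.226) × (1 − 0.524).
= 0.707 × 0.547 × 0.765 × 0.774 × 0.476 = 0.108997.

0.1090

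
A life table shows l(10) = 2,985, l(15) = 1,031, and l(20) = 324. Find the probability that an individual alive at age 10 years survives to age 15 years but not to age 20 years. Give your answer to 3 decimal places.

This is the probability of reaching 15 but not 20, conditional on being alive at 10: (l(15) − l(20)) / l(10).
= (1,031 − 324) / 2,985 = 707 / 2,985 = 0.236851.

0.237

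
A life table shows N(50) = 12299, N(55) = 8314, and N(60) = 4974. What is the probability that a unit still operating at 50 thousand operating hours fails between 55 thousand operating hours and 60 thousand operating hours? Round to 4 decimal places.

0.2716

This is the probability of reaching 55 but not 60, conditional on being operational at 50: (N(55) − N(60)) / N(50).
= (8314 − 4974) / 12299 = 3340 / 12299 = 0.271567.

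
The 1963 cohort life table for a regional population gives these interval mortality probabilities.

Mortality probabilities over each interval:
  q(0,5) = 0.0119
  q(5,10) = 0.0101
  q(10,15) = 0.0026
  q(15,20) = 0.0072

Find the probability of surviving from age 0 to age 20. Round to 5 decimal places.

0.96855

P(survive 0→20) = (1 − 0.0119) × (1 − 0.0101) × (1 − 0.0026) × (1 − 0.0072).
= 0.9881 × 0.9899 × 0.9974 × 0.9928 = 0.968553.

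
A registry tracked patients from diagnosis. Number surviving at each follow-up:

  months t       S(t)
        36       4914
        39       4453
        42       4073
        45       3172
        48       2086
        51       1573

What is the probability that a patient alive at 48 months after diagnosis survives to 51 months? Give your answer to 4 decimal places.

0.7541

The conditional survival probability is S(51)/S(48) = 1573/2086 = 0.754075.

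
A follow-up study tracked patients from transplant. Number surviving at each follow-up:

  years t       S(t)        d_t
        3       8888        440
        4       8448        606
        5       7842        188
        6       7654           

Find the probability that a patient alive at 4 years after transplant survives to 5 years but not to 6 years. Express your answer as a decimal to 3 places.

0.022

This is the probability of reaching 5 but not 6, conditional on being alive at 4: (S(5) − S(6)) / S(4).
= (7842 − 7654) / 8448 = 188 / 8448 = 0.022254.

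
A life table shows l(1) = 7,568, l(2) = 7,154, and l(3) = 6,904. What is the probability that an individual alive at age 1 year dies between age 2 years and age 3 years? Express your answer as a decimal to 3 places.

0.033

This is the probability of reaching 2 but not 3, conditional on being alive at 1: (l(2) − l(3)) / l(1).
= (7,154 − 6,904) / 7,568 = 250 / 7,568 = 0.033034.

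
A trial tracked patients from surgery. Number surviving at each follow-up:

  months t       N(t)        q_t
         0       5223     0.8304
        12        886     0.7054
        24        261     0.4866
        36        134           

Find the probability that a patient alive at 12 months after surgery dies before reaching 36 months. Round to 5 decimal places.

0.84876

P(die before 36 | alive at 12) = 1 − N(36)/N(12) = 1 − 134/886 = (752)/886 = 0.848758.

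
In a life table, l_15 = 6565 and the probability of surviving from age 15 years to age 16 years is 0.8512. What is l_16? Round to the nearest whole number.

l_16 = l_15 × p = 6565 × 0.8512 = 5588.

5588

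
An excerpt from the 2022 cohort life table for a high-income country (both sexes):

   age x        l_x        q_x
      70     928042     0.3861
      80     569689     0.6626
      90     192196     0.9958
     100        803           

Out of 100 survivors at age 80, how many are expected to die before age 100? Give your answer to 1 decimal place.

The relevant probability is 1 − 803/569689 = 0.998590.
Expected number = 100 × 0.998590 = 99.9.

99.9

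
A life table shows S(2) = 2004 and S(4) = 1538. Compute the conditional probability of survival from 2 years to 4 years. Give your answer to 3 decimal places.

The conditional survival probability is S(4)/S(2) = 1538/2004 = 0.767465.

0.767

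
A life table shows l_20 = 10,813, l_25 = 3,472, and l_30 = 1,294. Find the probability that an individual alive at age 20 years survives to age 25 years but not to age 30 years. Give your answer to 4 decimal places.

0.2014

This is the probability of reaching 25 but not 30, conditional on being alive at 20: (l_25 − l_30) / l_20.
= (3,472 − 1,294) / 10,813 = 2,178 / 10,813 = 0.201424.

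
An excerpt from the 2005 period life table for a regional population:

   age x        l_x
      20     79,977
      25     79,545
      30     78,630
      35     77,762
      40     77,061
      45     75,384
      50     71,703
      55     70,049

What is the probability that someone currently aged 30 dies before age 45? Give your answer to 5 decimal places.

0.04128

P(die before 45 | alive at 30) = 1 − l_45/l_30 = 1 − 75,384/78,630 = (3,246)/78,630 = 0.041282.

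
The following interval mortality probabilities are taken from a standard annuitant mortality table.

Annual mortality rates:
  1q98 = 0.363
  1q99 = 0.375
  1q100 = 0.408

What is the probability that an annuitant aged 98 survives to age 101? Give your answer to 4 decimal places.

0.2357

3p98 = (1 − 0.363) × (1 − 0.375) × (1 − 0.408).
= 0.637 × 0.625 × 0.592 = 0.235690.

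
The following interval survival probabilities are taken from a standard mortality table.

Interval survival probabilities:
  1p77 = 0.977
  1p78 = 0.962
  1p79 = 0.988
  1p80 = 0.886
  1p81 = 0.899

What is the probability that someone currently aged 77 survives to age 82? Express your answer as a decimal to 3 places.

0.740

Chaining the interval survival probabilities: 0.977 × 0.962 × 0.988 × 0.886 × 0.899.
= 0.739639.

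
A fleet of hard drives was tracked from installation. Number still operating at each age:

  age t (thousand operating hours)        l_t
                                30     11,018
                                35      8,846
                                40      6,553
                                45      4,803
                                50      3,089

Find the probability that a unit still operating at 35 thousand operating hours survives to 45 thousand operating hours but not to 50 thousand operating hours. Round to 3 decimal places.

0.194

This is the probability of reaching 45 but not 50, conditional on being operational at 35: (l_45 − l_50) / l_35.
= (4,803 − 3,089) / 8,846 = 1,714 / 8,846 = 0.193760.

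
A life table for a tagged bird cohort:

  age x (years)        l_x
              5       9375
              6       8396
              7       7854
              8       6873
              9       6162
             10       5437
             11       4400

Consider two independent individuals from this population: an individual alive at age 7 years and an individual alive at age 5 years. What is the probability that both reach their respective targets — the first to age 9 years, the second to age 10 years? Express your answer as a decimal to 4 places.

p₁ = l_9/l_7 = 6162/7854 = 0.784568; p₂ = l_10/l_5 = 5437/9375 = 0.579947.
P(both) = p₁ × p₂ = 0.784568 × 0.579947 = 0.455008.

0.4550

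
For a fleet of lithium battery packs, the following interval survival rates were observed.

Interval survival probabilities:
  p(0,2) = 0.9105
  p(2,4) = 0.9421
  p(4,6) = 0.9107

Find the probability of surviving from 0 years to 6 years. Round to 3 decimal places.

0.781

P(survive 0→6) = 0.9105 × 0.9421 × 0.9107.
= 0.781182.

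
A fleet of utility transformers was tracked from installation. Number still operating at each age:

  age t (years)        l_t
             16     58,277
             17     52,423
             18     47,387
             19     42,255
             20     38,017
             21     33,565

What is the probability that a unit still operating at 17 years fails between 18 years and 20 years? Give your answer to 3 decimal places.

This is the probability of reaching 18 but not 20, conditional on being operational at 17: (l_18 − l_20) / l_17.
= (47,387 − 38,017) / 52,423 = 9,370 / 52,423 = 0.178738.

0.179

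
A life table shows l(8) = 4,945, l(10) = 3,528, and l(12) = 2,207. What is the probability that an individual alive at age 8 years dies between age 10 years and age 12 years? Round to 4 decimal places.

This is the probability of reaching 10 but not 12, conditional on being alive at 8: (l(10) − l(12)) / l(8).
= (3,528 − 2,207) / 4,945 = 1,321 / 4,945 = 0.267139.

0.2671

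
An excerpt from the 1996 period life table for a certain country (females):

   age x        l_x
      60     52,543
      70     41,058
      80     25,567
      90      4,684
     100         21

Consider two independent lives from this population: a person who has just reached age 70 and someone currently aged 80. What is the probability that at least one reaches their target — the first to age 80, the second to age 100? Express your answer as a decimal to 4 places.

p₁ = l_80/l_70 = 25,567/41,058 = 0.622704; p₂ = l_100/l_80 = 21/25,567 = 0.000821.
P(at least one) = 1 − (1−p₁)(1−p₂) = 1 − 0.377296 × 0.999179 = 0.623014.

0.6230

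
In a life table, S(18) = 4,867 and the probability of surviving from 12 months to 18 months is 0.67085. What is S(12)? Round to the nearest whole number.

S(12) = S(18) / p = 4,867 / 0.67085 = 7255.

7255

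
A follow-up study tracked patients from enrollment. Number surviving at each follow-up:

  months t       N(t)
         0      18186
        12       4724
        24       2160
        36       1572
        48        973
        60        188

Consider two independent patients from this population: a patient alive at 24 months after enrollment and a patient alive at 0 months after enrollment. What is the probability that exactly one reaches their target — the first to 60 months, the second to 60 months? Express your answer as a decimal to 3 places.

p₁ = N(60)/N(24) = 188/2160 = 0.087037; p₂ = N(60)/N(0) = 188/18186 = 0.010338.
P(exactly one) = p₁(1−p₂) + (1−p₁)p₂ = 0.086137 + 0.009438 = 0.095575.

0.096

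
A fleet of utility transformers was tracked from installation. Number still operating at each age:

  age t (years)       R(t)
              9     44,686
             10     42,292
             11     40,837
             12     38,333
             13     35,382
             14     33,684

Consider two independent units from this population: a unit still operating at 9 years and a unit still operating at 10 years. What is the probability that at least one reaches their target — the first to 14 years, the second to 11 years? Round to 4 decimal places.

0.9915

p₁ = R(14)/R(9) = 33,684/44,686 = 0.753793; p₂ = R(11)/R(10) = 40,837/42,292 = 0.965596.
P(at least one) = 1 − (1−p₁)(1−p₂) = 1 − 0.246207 × 0.034404 = 0.991529.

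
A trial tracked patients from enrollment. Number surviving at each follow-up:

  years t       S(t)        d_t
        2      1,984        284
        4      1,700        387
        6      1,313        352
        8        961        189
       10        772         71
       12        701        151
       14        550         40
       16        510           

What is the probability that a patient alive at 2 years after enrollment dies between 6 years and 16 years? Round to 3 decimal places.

0.405

This is the probability of reaching 6 but not 16, conditional on being alive at 2: (S(6) − S(16)) / S(2).
= (1,313 − 510) / 1,984 = 803 / 1,984 = 0.404738.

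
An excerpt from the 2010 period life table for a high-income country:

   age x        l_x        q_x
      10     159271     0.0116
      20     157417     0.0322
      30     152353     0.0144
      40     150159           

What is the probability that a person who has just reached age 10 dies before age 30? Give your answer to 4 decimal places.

P(die before 30 | alive at 10) = 1 − l_30/l_10 = 1 − 152353/159271 = (6918)/159271 = 0.043435.

0.0434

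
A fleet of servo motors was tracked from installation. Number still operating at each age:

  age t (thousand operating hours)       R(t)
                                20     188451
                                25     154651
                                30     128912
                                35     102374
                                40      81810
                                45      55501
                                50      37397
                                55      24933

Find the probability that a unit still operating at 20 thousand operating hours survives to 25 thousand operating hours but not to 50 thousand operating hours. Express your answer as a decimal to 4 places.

0.6222

This is the probability of reaching 25 but not 50, conditional on being operational at 20: (R(25) − R(50)) / R(20).
= (154651 − 37397) / 188451 = 117254 / 188451 = 0.622199.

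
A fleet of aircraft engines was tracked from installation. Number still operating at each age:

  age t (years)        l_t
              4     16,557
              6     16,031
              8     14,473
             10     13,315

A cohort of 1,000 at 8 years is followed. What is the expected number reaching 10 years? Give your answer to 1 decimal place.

The relevant probability is 13,315/14,473 = 0.919989.
Expected number = 1,000 × 0.919989 = 920.0.

920.0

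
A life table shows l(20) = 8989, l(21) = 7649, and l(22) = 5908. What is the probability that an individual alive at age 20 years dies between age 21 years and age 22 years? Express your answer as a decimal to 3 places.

This is the probability of reaching 21 but not 22, conditional on being alive at 20: (l(21) − l(22)) / l(20).
= (7649 − 5908) / 8989 = 1741 / 8989 = 0.193681.

0.194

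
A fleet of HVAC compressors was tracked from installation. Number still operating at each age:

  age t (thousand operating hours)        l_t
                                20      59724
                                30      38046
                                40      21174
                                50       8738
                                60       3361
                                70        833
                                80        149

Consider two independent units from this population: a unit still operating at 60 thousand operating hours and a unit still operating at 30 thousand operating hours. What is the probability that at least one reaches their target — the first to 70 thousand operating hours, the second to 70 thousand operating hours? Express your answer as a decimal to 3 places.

p₁ = l_70/l_60 = 833/3361 = 0.247843; p₂ = l_70/l_30 = 833/38046 = 0.021895.
P(at least one) = 1 − (1−p₁)(1−p₂) = 1 − 0.752157 × 0.978105 = 0.264311.

0.264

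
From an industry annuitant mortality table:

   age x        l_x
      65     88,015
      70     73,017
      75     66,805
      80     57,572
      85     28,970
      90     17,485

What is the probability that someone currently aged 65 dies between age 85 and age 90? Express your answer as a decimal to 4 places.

This is the probability of reaching 85 but not 90, conditional on being alive at 65: (l_85 − l_90) / l_65.
= (28,970 − 17,485) / 88,015 = 11,485 / 88,015 = 0.130489.

0.1305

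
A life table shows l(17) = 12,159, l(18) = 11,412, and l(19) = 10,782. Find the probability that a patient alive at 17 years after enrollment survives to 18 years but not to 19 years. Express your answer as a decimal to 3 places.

0.052

This is the probability of reaching 18 but not 19, conditional on being alive at 17: (l(18) − l(19)) / l(17).
= (11,412 − 10,782) / 12,159 = 630 / 12,159 = 0.051813.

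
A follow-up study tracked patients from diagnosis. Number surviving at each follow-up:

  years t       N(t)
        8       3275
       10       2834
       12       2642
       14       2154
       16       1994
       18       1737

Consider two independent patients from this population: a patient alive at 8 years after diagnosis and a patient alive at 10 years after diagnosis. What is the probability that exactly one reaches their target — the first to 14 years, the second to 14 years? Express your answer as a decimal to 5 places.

p₁ = N(14)/N(8) = 2154/3275 = 0.657710; p₂ = N(14)/N(10) = 2154/2834 = 0.760056.
P(exactly one) = p₁(1−p₂) + (1−p₁)p₂ = 0.157814 + 0.260160 = 0.417973.

0.41797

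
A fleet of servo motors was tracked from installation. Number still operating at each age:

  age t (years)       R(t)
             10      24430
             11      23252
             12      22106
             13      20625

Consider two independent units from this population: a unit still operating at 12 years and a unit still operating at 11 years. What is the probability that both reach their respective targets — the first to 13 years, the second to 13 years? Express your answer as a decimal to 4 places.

0.8276

p₁ = R(13)/R(12) = 20625/22106 = 0.933005; p₂ = R(13)/R(11) = 20625/23252 = 0.887020.
P(both) = p₁ × p₂ = 0.933005 × 0.887020 = 0.827594.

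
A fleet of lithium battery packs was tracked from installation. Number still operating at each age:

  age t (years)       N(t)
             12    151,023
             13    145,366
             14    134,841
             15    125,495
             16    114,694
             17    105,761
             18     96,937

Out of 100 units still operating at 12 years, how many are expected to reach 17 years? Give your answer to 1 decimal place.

70.0

The relevant probability is 105,761/151,023 = 0.700297.
Expected number = 100 × 0.700297 = 70.0.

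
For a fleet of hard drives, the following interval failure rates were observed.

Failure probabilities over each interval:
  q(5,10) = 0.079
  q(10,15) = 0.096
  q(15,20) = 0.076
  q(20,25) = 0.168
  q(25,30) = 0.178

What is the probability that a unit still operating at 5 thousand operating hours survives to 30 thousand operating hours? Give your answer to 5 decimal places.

Chaining the interval survival probabilities: (1 − 0.079) × (1 − 0.096) × (1 − 0.076) × (1 − 0.168) × (1 − 0.178).
= 0.921 × 0.904 × 0.924 × 0.832 × 0.822 = 0.526133.

0.52613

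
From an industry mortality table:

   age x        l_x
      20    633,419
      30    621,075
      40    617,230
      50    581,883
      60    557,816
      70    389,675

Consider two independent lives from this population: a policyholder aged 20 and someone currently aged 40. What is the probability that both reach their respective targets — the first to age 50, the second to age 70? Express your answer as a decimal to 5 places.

p₁ = l_50/l_20 = 581,883/633,419 = 0.918638; p₂ = l_70/l_40 = 389,675/617,230 = 0.631329.
P(both) = p₁ × p₂ = 0.918638 × 0.631329 = 0.579963.

0.57996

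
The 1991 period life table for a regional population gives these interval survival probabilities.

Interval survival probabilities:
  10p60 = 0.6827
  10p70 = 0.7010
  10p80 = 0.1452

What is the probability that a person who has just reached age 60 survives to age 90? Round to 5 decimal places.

0.06949

Chaining the interval survival probabilities: 0.6827 × 0.7010 × 0.1452.
= 0.069489.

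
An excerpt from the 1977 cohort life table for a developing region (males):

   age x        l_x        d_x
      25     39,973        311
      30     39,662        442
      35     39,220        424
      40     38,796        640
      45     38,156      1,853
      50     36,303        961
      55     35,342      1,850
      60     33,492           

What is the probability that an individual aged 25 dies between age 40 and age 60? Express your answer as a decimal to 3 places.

0.133

We want 15|20q25 = (l_40 − l_60)/l_25.
This is the probability of reaching 40 but not 60, conditional on being alive at 25: (l_40 − l_60) / l_25.
= (38,796 − 33,492) / 39,973 = 5,304 / 39,973 = 0.132690.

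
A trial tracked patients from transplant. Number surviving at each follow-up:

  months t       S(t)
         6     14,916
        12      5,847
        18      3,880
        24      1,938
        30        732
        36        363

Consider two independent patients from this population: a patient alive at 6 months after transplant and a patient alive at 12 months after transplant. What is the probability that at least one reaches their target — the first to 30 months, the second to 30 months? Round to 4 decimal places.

p₁ = S(30)/S(6) = 732/14,916 = 0.049075; p₂ = S(30)/S(12) = 732/5,847 = 0.125192.
P(at least one) = 1 − (1−p₁)(1−p₂) = 1 − 0.950925 × 0.874808 = 0.168123.

0.1681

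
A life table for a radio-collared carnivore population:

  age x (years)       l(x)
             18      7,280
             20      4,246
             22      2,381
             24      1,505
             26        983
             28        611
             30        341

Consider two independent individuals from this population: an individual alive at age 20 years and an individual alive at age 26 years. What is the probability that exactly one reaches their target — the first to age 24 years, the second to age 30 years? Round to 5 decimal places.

p₁ = l(24)/l(20) = 1,505/4,246 = 0.354451; p₂ = l(30)/l(26) = 341/983 = 0.346897.
P(exactly one) = p₁(1−p₂) + (1−p₁)p₂ = 0.231493 + 0.223939 = 0.455432.

0.45543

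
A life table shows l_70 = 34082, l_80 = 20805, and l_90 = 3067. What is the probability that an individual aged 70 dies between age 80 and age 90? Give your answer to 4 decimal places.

0.5205

We want 10|10q70 = (l_80 − l_90)/l_70.
This is the probability of reaching 80 but not 90, conditional on being alive at 70: (l_80 − l_90) / l_70.
= (20805 − 3067) / 34082 = 17738 / 34082 = 0.520451.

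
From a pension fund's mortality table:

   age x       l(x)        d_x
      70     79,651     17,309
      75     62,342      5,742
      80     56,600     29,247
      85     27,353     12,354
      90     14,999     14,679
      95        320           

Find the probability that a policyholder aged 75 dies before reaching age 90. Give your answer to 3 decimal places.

P(die before 90 | alive at 75) = 1 − l(90)/l(75) = 1 − 14,999/62,342 = (47,343)/62,342 = 0.759408.

0.759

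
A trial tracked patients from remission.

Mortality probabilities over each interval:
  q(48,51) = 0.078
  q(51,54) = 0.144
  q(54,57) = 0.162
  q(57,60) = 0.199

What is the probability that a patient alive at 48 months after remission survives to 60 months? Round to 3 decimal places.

Survival from 48 to 60 is the product of surviving each interval: (1 − 0.078) × (1 − 0.144) × (1 − 0.162) × (1 − 0.199).
= 0.922 × 0.856 × 0.838 × 0.801 = 0.529763.

0.530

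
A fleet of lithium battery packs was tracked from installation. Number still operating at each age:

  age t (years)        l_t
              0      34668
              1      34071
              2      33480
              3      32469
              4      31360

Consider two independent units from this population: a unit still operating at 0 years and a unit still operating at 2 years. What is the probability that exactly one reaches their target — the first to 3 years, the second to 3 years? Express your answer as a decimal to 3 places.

p₁ = l_3/l_0 = 32469/34668 = 0.936570; p₂ = l_3/l_2 = 32469/33480 = 0.969803.
P(exactly one) = p₁(1−p₂) + (1−p₁)p₂ = 0.028282 + 0.061515 = 0.089796.

0.090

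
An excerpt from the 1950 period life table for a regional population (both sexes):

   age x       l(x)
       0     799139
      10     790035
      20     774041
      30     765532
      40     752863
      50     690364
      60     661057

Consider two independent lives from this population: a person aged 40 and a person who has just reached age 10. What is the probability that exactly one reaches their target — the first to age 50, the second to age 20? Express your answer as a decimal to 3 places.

0.100

p₁ = l(50)/l(40) = 690364/752863 = 0.916985; p₂ = l(20)/l(10) = 774041/790035 = 0.979755.
P(exactly one) = p₁(1−p₂) + (1−p₁)p₂ = 0.018564 + 0.081334 = 0.099899.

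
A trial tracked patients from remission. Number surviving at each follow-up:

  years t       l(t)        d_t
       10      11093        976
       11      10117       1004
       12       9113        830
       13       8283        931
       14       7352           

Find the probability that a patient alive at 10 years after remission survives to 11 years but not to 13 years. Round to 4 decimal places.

This is the probability of reaching 11 but not 13, conditional on being alive at 10: (l(11) − l(13)) / l(10).
= (10117 − 8283) / 11093 = 1834 / 11093 = 0.165329.

0.1653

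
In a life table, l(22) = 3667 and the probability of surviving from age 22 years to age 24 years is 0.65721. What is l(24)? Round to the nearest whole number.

2410

l(24) = l(22) × p = 3667 × 0.65721 = 2410.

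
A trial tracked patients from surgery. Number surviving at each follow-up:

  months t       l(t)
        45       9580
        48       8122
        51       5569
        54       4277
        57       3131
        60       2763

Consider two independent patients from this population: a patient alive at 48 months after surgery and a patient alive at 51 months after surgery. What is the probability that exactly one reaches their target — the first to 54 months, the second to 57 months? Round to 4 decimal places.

p₁ = l(54)/l(48) = 4277/8122 = 0.526594; p₂ = l(57)/l(51) = 3131/5569 = 0.562219.
P(exactly one) = p₁(1−p₂) + (1−p₁)p₂ = 0.230533 + 0.266158 = 0.496691.

0.4967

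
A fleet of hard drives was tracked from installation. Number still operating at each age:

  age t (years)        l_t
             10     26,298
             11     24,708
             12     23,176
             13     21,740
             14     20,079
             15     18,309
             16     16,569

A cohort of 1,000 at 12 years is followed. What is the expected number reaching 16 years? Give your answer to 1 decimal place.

714.9

The relevant probability is 16,569/23,176 = 0.714921.
Expected number = 1,000 × 0.714921 = 714.9.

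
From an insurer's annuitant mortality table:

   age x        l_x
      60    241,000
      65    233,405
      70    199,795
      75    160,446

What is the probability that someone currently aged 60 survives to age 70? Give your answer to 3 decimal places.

We want 10p60 = l_70/l_60.
The conditional survival probability is l_70/l_60 = 199,795/241,000 = 0.829025.

0.829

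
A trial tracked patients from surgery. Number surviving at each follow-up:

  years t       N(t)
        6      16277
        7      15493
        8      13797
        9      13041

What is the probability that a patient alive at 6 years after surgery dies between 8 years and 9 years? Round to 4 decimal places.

This is the probability of reaching 8 but not 9, conditional on being alive at 6: (N(8) − N(9)) / N(6).
= (13797 − 13041) / 16277 = 756 / 16277 = 0.046446.

0.0464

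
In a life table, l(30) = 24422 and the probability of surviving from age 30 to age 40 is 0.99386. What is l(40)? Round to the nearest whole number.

24272

l(40) = l(30) × p = 24422 × 0.99386 = 24272.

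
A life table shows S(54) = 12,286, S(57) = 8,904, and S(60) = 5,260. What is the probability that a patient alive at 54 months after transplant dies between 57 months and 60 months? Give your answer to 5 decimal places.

0.29660

This is the probability of reaching 57 but not 60, conditional on being alive at 54: (S(57) − S(60)) / S(54).
= (8,904 − 5,260) / 12,286 = 3,644 / 12,286 = 0.296598.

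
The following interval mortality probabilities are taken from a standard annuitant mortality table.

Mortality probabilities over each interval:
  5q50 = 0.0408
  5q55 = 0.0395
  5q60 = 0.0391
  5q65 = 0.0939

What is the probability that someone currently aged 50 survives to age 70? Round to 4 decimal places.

20p50 = (1 − 0.0408) × (1 − 0.0395) × (1 − 0.0391) × (1 − 0.0939).
= 0.9592 × 0.9605 × 0.9609 × 0.9061 = 0.802160.

0.8022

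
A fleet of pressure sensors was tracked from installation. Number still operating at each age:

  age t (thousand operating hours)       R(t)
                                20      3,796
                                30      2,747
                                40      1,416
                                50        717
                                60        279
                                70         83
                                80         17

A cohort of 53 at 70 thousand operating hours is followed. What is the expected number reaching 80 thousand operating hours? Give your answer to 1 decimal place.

The relevant probability is 17/83 = 0.204819.
Expected number = 53 × 0.204819 = 10.9.

10.9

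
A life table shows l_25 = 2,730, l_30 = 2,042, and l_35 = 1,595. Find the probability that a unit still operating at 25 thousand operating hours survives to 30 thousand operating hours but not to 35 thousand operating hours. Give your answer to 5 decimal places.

0.16374

This is the probability of reaching 30 but not 35, conditional on being operational at 25: (l_30 − l_35) / l_25.
= (2,042 − 1,595) / 2,730 = 447 / 2,730 = 0.163736.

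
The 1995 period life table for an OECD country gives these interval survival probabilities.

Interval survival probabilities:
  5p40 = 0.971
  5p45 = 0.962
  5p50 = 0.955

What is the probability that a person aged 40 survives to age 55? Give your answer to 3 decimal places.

Chaining the interval survival probabilities: 0.971 × 0.962 × 0.955.
= 0.892067.

0.892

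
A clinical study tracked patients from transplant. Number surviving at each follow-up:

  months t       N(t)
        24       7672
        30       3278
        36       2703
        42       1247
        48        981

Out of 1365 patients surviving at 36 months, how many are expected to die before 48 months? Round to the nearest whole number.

870

The relevant probability is 1 − 981/2703 = 0.637070.
Expected number = 1365 × 0.637070 = 870.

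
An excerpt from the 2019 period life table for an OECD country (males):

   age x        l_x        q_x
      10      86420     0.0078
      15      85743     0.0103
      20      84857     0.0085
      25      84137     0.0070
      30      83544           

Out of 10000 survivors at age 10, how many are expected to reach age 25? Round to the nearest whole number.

The relevant probability is 84137/86420 = 0.973583.
Expected number = 10000 × 0.973583 = 9736.

9736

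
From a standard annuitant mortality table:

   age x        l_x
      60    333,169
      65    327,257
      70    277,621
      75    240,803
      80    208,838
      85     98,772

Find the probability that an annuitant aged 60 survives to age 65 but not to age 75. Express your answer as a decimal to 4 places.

We want 5|10q60 = (l_65 − l_75)/l_60.
This is the probability of reaching 65 but not 75, conditional on being alive at 60: (l_65 − l_75) / l_60.
= (327,257 − 240,803) / 333,169 = 86,454 / 333,169 = 0.259490.

0.2595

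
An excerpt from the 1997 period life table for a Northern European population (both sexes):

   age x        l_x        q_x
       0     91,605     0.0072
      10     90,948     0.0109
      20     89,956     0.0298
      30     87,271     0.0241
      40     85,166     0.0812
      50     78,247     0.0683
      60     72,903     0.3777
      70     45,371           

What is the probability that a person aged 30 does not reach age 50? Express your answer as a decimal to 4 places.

P(die before 50 | alive at 30) = 1 − l_50/l_30 = 1 − 78,247/87,271 = (9,024)/87,271 = 0.103402.

0.1034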